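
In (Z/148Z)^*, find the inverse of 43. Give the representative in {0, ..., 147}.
43^(−1) ≡ 31 (mod 148)

Apply the extended Euclidean algorithm to (148, 43), tracking rows (r, s, t) with s·148 + t·43 = r. Each division r_prev = q·r_cur + r_new produces the new row as (previous row) − q·(current row):
  row A: (148, 1, 0)   [1·148 + 0·43 = 148]
  row B: (43, 0, 1)   [0·148 + 1·43 = 43]
  148 = 3·43 + 19   → row C = row A − 3·row B = (19, 1, −3)   [check: 1·148 − 3·43 = 19]
  43 = 2·19 + 5   → row D = row B − 2·row C = (5, −2, 7)   [check: −2·148 + 7·43 = 5]
  19 = 3·5 + 4   → row E = row C − 3·row D = (4, 7, −24)   [check: 7·148 − 24·43 = 4]
  5 = 1·4 + 1   → row F = row D − 1·row E = (1, −9, 31)   [check: −9·148 + 31·43 = 1]
  4 = 4·1 + 0   → remainder 0, stop. gcd = 1 (last nonzero row F).
The gcd is 1, so 43 is invertible mod 148. The last nonzero row gives −9·148 + 31·43 = 1, so t = 31. So 43^(−1) ≡ 31 (mod 148). Verify: 43 · 31 = 1333 ≡ 1 (mod 148). ✓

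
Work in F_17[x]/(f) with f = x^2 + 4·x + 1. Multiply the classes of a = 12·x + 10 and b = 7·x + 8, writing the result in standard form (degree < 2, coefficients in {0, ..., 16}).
Multiply as integer polynomials: a · b = 84·x^2 + 166·x + 80. Reducing coefficients mod 17: a · b ≡ 16·x^2 + 13·x + 12. Now divide by f(x) = x^2 + 4·x + 1 in F_17[x], eliminating the leading term at each step:
  leading term 16·x^2: subtract (16)·f(x) = 16·x^2 + 13·x + 16, leaving 13 (coefficients mod 17)
The degree is now < 2, so this is the remainder. Hence a · b ≡ 13 in F_17[x]/(f).

Final answer: a · b ≡ 13 (mod f(x))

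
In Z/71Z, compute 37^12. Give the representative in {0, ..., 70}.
Use repeated squaring. Binary(12) = 1100. Walk through the bits of the exponent 12 left-to-right: at each bit after the leading one, square the running value, then multiply by 37 if the bit is 1 (always reducing mod 71):
  bit 1 = 1 (leading): start with 37.
  bit 2 = 1: square 37^2 = 1369 ≡ 20; bit is 1, so multiply 20·37 = 740 ≡ 30 (mod 71).
  bit 3 = 0: square 30^2 = 900 ≡ 48 (mod 71).
  bit 4 = 0: square 48^2 = 2304 ≡ 32 (mod 71).
Final value: 37^12 ≡ 32 (mod 71).

Final answer: 32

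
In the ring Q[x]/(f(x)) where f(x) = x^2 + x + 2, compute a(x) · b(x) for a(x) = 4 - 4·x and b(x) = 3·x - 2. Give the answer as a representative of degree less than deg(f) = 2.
a · b ≡ 32·x + 16 (mod f(x))

First multiply in Q[x] without reducing: a · b = -12·x^2 + 20·x - 8. Now divide by f(x) = x^2 + x + 2, eliminating the leading term at each step:
  leading term -12·x^2: subtract (-12)·f(x) = -12·x^2 - 12·x - 24, leaving 32·x + 16
The degree is now < 2, so this is the remainder. Hence a · b ≡ 32·x + 16 in Q[x]/(f).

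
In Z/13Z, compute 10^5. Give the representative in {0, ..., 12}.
Use repeated squaring. Binary(5) = 101. Walk through the bits of the exponent 5 left-to-right: at each bit after the leading one, square the running value, then multiply by 10 if the bit is 1 (always reducing mod 13):
  bit 1 = 1 (leading): start with 10.
  bit 2 = 0: square 10^2 = 100 ≡ 9 (mod 13).
  bit 3 = 1: square 9^2 = 81 ≡ 3; bit is 1, so multiply 3·10 = 30 ≡ 4 (mod 13).
Final value: 10^5 ≡ 4 (mod 13).

Final answer: 4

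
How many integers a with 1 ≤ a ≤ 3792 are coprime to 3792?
The number of a ∈ {1, ..., 3792} with gcd(a, 3792) = 1 is by definition Euler's totient φ(3792). φ is multiplicative, with φ(p^e) = p^e − p^(e−1). Factorise 3792 = 2^4 · 3 · 79. Then
  φ(3792) = (2^4 − 2^3) · (3 − 1) · (79 − 1) = 8 · 2 · 78 = 1248.
So there are 1248 such integers.

Final answer: 1248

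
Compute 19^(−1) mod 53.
19^(−1) ≡ 14 (mod 53)

Apply the extended Euclidean algorithm to (53, 19), tracking rows (r, s, t) with s·53 + t·19 = r. Each division r_prev = q·r_cur + r_new produces the new row as (previous row) − q·(current row):
  row A: (53, 1, 0)   [1·53 + 0·19 = 53]
  row B: (19, 0, 1)   [0·53 + 1·19 = 19]
  53 = 2·19 + 15   → row C = row A − 2·row B = (15, 1, −2)   [check: 1·53 − 2·19 = 15]
  19 = 1·15 + 4   → row D = row B − 1·row C = (4, −1, 3)   [check: −1·53 + 3·19 = 4]
  15 = 3·4 + 3   → row E = row C − 3·row D = (3, 4, −11)   [check: 4·53 − 11·19 = 3]
  4 = 1·3 + 1   → row F = row D − 1·row E = (1, −5, 14)   [check: −5·53 + 14·19 = 1]
  3 = 3·1 + 0   → remainder 0, stop. gcd = 1 (last nonzero row F).
The gcd is 1, so 19 is invertible mod 53. The last nonzero row gives −5·53 + 14·19 = 1, so t = 14. So 19^(−1) ≡ 14 (mod 53). Verify: 19 · 14 = 266 ≡ 1 (mod 53). ✓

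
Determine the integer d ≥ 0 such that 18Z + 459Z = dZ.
(18, 459) = (9); d = 9

In the PID Z, (a, b) is generated by gcd(a, b). Compute gcd(459, 18) with the extended Euclidean algorithm, tracking rows (r, s, t) with s·459 + t·18 = r:
  row A: (459, 1, 0)   [1·459 + 0·18 = 459]
  row B: (18, 0, 1)   [0·459 + 1·18 = 18]
  459 = 25·18 + 9   → row C = row A − 25·row B = (9, 1, −25)   [check: 1·459 − 25·18 = 9]
  18 = 2·9 + 0   → remainder 0, stop. gcd = 9 (last nonzero row C).
So gcd(18, 459) = 9, with Bézout identity 1·459 − 25·18 = 9. Containment (⊇): the Bézout identity exhibits 9 as an element of (18, 459), giving (9) ⊆ (18, 459). Containment (⊆): since 9 | 18 and 9 | 459 (18 = 9·2, 459 = 9·51), every Z-linear combination of 18 and 459 is divisible by 9, so (18, 459) ⊆ (9). Therefore (18, 459) = (9), d = 9.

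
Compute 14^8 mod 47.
7

Use repeated squaring. Binary(8) = 1000. Walk through the bits of the exponent 8 left-to-right: at each bit after the leading one, square the running value, then multiply by 14 if the bit is 1 (always reducing mod 47):
  bit 1 = 1 (leading): start with 14.
  bit 2 = 0: square 14^2 = 196 ≡ 8 (mod 47).
  bit 3 = 0: square 8^2 = 64 ≡ 17 (mod 47).
  bit 4 = 0: square 17^2 = 289 ≡ 7 (mod 47).
Final value: 14^8 ≡ 7 (mod 47).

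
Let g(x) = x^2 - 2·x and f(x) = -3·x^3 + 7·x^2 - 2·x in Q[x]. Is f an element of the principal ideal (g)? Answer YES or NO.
In Q[x] the ideal (g) consists of all multiples of g, so f ∈ (g) iff g | f, i.e. iff the remainder of f on division by g is 0. Divide f by g (g is monic, so eliminate the leading term of the running remainder at each step):
  leading term -3·x^3: subtract (-3·x)·g(x) = -3·x^3 + 6·x^2, leaving x^2 - 2·x
  leading term x^2: subtract (1)·g(x) = x^2 - 2·x, leaving 0
The remainder is 0, so f(x) = g(x) · h(x) with h(x) = 1 - 3·x. Hence g | f, i.e. f ∈ (g).

Final answer: YES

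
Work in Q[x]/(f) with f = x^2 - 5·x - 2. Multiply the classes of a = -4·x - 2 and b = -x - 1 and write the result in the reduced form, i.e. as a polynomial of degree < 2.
First multiply in Q[x] without reducing: a · b = 4·x^2 + 6·x + 2. Now divide by f(x) = x^2 - 5·x - 2, eliminating the leading term at each step:
  leading term 4·x^2: subtract (4)·f(x) = 4·x^2 - 20·x - 8, leaving 26·x + 10
The degree is now < 2, so this is the remainder. Hence a · b ≡ 26·x + 10 in Q[x]/(f).

Final answer: a · b ≡ 26·x + 10 (mod f(x))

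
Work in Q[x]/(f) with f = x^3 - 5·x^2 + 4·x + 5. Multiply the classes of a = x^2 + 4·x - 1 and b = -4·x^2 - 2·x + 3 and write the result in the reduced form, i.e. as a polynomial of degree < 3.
First multiply in Q[x] without reducing: a · b = -4·x^4 - 18·x^3 - x^2 + 14·x - 3. Now divide by f(x) = x^3 - 5·x^2 + 4·x + 5, eliminating the leading term at each step:
  leading term -4·x^4: subtract (-4·x)·f(x) = -4·x^4 + 20·x^3 - 16·x^2 - 20·x, leaving -38·x^3 + 15·x^2 + 34·x - 3
  leading term -38·x^3: subtract (-38)·f(x) = -38·x^3 + 190·x^2 - 152·x - 190, leaving -175·x^2 + 186·x + 187
The degree is now < 3, so this is the remainder. Hence a · b ≡ -175·x^2 + 186·x + 187 in Q[x]/(f).

Final answer: a · b ≡ -175·x^2 + 186·x + 187 (mod f(x))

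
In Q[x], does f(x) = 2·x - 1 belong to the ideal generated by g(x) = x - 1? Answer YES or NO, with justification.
NO

In Q[x] the ideal (g) consists of all multiples of g, so f ∈ (g) iff g | f, i.e. iff the remainder of f on division by g is 0. Divide f by g (g is monic, so eliminate the leading term of the running remainder at each step):
  leading term 2·x: subtract (2)·g(x) = 2·x - 2, leaving 1
The remainder r(x) = 1 ≠ 0 (and deg r < deg g), so g ∤ f, i.e. f ∉ (g).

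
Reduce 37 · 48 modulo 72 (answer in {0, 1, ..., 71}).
Both factors are already reduced mod 72. 37 · 48 = 1776. Dividing by 72: 1776 = 24·72 + 48. So (37 · 48) mod 72 = 48.

Final answer: 48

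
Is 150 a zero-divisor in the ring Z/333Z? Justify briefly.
gcd(150, 333) = 3 > 1, so 150 is not a unit in Z/333Z. In Z/nZ every nonzero non-unit is a zero-divisor: explicitly, take b = 333/gcd = 111 ≠ 0 (mod 333); then 150·111 = 16650 = 50·333, i.e. 150·111 ≡ 0 (mod 333). So 150 is a zero-divisor.

Final answer: YES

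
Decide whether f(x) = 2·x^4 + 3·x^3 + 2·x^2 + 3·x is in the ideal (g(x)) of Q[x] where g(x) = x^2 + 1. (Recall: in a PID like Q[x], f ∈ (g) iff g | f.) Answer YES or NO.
YES

In Q[x] the ideal (g) consists of all multiples of g, so f ∈ (g) iff g | f, i.e. iff the remainder of f on division by g is 0. Divide f by g (g is monic, so eliminate the leading term of the running remainder at each step):
  leading term 2·x^4: subtract (2·x^2)·g(x) = 2·x^4 + 2·x^2, leaving 3·x^3 + 3·x
  leading term 3·x^3: subtract (3·x)·g(x) = 3·x^3 + 3·x, leaving 0
The remainder is 0, so f(x) = g(x) · h(x) with h(x) = 2·x^2 + 3·x. Hence g | f, i.e. f ∈ (g).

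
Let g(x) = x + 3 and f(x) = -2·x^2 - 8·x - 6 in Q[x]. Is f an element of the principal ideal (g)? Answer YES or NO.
YES

In Q[x] the ideal (g) consists of all multiples of g, so f ∈ (g) iff g | f, i.e. iff the remainder of f on division by g is 0. Divide f by g (g is monic, so eliminate the leading term of the running remainder at each step):
  leading term -2·x^2: subtract (-2·x)·g(x) = -2·x^2 - 6·x, leaving -2·x - 6
  leading term -2·x: subtract (-2)·g(x) = -2·x - 6, leaving 0
The remainder is 0, so f(x) = g(x) · h(x) with h(x) = -2·x - 2. Hence g | f, i.e. f ∈ (g).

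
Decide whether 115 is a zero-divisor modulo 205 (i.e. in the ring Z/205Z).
gcd(115, 205) = 5 > 1, so 115 is not a unit in Z/205Z. In Z/nZ every nonzero non-unit is a zero-divisor: explicitly, take b = 205/gcd = 41 ≠ 0 (mod 205); then 115·41 = 4715 = 23·205, i.e. 115·41 ≡ 0 (mod 205). So 115 is a zero-divisor.

Final answer: YES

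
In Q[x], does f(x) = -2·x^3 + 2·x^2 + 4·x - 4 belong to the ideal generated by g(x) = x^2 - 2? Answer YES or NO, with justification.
In Q[x] the ideal (g) consists of all multiples of g, so f ∈ (g) iff g | f, i.e. iff the remainder of f on division by g is 0. Divide f by g (g is monic, so eliminate the leading term of the running remainder at each step):
  leading term -2·x^3: subtract (-2·x)·g(x) = -2·x^3 + 4·x, leaving 2·x^2 - 4
  leading term 2·x^2: subtract (2)·g(x) = 2·x^2 - 4, leaving 0
The remainder is 0, so f(x) = g(x) · h(x) with h(x) = 2 - 2·x. Hence g | f, i.e. f ∈ (g).

Final answer: YES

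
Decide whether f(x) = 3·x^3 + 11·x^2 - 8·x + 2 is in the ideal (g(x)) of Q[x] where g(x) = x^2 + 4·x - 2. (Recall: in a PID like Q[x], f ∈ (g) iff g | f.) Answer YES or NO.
In Q[x] the ideal (g) consists of all multiples of g, so f ∈ (g) iff g | f, i.e. iff the remainder of f on division by g is 0. Divide f by g (g is monic, so eliminate the leading term of the running remainder at each step):
  leading term 3·x^3: subtract (3·x)·g(x) = 3·x^3 + 12·x^2 - 6·x, leaving -x^2 - 2·x + 2
  leading term -x^2: subtract (-1)·g(x) = -x^2 - 4·x + 2, leaving 2·x
The remainder r(x) = 2·x ≠ 0 (and deg r < deg g), so g ∤ f, i.e. f ∉ (g).

Final answer: NO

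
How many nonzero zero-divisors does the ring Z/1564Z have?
Z/1564Z has 859 nonzero zero-divisors

In Z/1564Z each nonzero element is either a unit (gcd with 1564 is 1) or a zero-divisor (gcd > 1). The number of units is φ(1564): factorise 1564 = 2^2 · 17 · 23, so φ(1564) = (2^2 − 2^1) · (17 − 1) · (23 − 1) = 2 · 16 · 22 = 704. The nonzero elements number 1564 − 1 = 1563. Hence the nonzero zero-divisors number 1563 − 704 = 859.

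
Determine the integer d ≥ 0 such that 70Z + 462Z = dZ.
(70, 462) = (14); d = 14

In the PID Z, (a, b) is generated by gcd(a, b). Compute gcd(462, 70) with the extended Euclidean algorithm, tracking rows (r, s, t) with s·462 + t·70 = r:
  row A: (462, 1, 0)   [1·462 + 0·70 = 462]
  row B: (70, 0, 1)   [0·462 + 1·70 = 70]
  462 = 6·70 + 42   → row C = row A − 6·row B = (42, 1, −6)   [check: 1·462 − 6·70 = 42]
  70 = 1·42 + 28   → row D = row B − 1·row C = (28, −1, 7)   [check: −1·462 + 7·70 = 28]
  42 = 1·28 + 14   → row E = row C − 1·row D = (14, 2, −13)   [check: 2·462 − 13·70 = 14]
  28 = 2·14 + 0   → remainder 0, stop. gcd = 14 (last nonzero row E).
So gcd(70, 462) = 14, with Bézout identity 2·462 − 13·70 = 14. Containment (⊇): the Bézout identity exhibits 14 as an element of (70, 462), giving (14) ⊆ (70, 462). Containment (⊆): since 14 | 70 and 14 | 462 (70 = 14·5, 462 = 14·33), every Z-linear combination of 70 and 462 is divisible by 14, so (70, 462) ⊆ (14). Therefore (70, 462) = (14), d = 14.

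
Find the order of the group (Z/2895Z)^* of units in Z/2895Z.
(Z/2895Z)^* consists of the classes a with gcd(a, 2895) = 1, so its order is φ(2895). φ is multiplicative, with φ(p^e) = p^e − p^(e−1). Factorise 2895 = 3 · 5 · 193. Then
  φ(2895) = (3 − 1) · (5 − 1) · (193 − 1) = 2 · 4 · 192 = 1536.
Thus |(Z/2895Z)^*| = 1536.

Final answer: |(Z/2895Z)^*| = 1536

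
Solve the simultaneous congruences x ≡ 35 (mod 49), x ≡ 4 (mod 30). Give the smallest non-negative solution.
x ≡ 574 (mod 1470); the representative in [0, 1470) is 574

The moduli 49, 30 are pairwise coprime, so by the CRT there is a unique solution mod 49·30 = 1470.
Solve by successive substitution. Start with x ≡ 35 (mod 49).
  Combine with x ≡ 4 (mod 30): write x = 35 + 49·t and require 35 + 49·t ≡ 4 (mod 30), i.e. 49·t ≡ 4 − 35 ≡ 29 (mod 30). Since 49^(−1) ≡ 19 (mod 30) (49 ≡ 19 (mod 30)), t ≡ 19·29 ≡ 11 (mod 30). So x ≡ 35 + 49·11 = 574 (mod 1470).
Unique solution in [0, 1470): x = 574.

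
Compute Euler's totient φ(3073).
φ is multiplicative, with φ(p^e) = p^e − p^(e−1). Factorise 3073 = 7 · 439. Then
  φ(3073) = (7 − 1) · (439 − 1) = 6 · 438 = 2628.

Final answer: φ(3073) = 2628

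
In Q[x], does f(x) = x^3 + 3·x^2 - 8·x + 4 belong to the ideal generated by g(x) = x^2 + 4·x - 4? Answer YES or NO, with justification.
In Q[x] the ideal (g) consists of all multiples of g, so f ∈ (g) iff g | f, i.e. iff the remainder of f on division by g is 0. Divide f by g (g is monic, so eliminate the leading term of the running remainder at each step):
  leading term x^3: subtract (x)·g(x) = x^3 + 4·x^2 - 4·x, leaving -x^2 - 4·x + 4
  leading term -x^2: subtract (-1)·g(x) = -x^2 - 4·x + 4, leaving 0
The remainder is 0, so f(x) = g(x) · h(x) with h(x) = x - 1. Hence g | f, i.e. f ∈ (g).

Final answer: YES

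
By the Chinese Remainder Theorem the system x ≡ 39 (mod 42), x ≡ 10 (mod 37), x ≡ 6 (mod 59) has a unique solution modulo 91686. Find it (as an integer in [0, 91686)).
The moduli 42, 37, 59 are pairwise coprime, so by the CRT there is a unique solution mod 42·37·59 = 91686.
Solve by successive substitution. Start with x ≡ 39 (mod 42).
  Combine with x ≡ 10 (mod 37): write x = 39 + 42·t and require 39 + 42·t ≡ 10 (mod 37), i.e. 42·t ≡ 10 − 39 ≡ 8 (mod 37). Since 42^(−1) ≡ 15 (mod 37) (42 ≡ 5 (mod 37)), t ≡ 15·8 ≡ 9 (mod 37). So x ≡ 39 + 42·9 = 417 (mod 1554).
  Combine with x ≡ 6 (mod 59): write x = 417 + 1554·t and require 417 + 1554·t ≡ 6 (mod 59), i.e. 1554·t ≡ 6 − 417 ≡ 2 (mod 59). Since 1554^(−1) ≡ 3 (mod 59) (1554 ≡ 20 (mod 59)), t ≡ 3·2 ≡ 6 (mod 59). So x ≡ 417 + 1554·6 = 9741 (mod 91686).
Unique solution in [0, 91686): x = 9741.

Final answer: x ≡ 9741 (mod 91686); the representative in [0, 91686) is 9741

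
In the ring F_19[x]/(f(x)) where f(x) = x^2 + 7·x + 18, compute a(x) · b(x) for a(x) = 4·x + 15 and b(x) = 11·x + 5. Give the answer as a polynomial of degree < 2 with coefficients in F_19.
Multiply as integer polynomials: a · b = 44·x^2 + 185·x + 75. Reducing coefficients mod 19: a · b ≡ 6·x^2 + 14·x + 18. Now divide by f(x) = x^2 + 7·x + 18 in F_19[x], eliminating the leading term at each step:
  leading term 6·x^2: subtract (6)·f(x) = 6·x^2 + 4·x + 13, leaving 10·x + 5 (coefficients mod 19)
The degree is now < 2, so this is the remainder. Hence a · b ≡ 10·x + 5 in F_19[x]/(f).

Final answer: a · b ≡ 10·x + 5 (mod f(x))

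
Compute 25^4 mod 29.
Use repeated squaring. Binary(4) = 100. Walk through the bits of the exponent 4 left-to-right: at each bit after the leading one, square the running value, then multiply by 25 if the bit is 1 (always reducing mod 29):
  bit 1 = 1 (leading): start with 25.
  bit 2 = 0: square 25^2 = 625 ≡ 16 (mod 29).
  bit 3 = 0: square 16^2 = 256 ≡ 24 (mod 29).
Final value: 25^4 ≡ 24 (mod 29).

Final answer: 24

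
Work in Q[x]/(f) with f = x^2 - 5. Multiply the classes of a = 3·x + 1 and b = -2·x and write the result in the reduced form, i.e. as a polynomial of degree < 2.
First multiply in Q[x] without reducing: a · b = -6·x^2 - 2·x. Now divide by f(x) = x^2 - 5, eliminating the leading term at each step:
  leading term -6·x^2: subtract (-6)·f(x) = 30 - 6·x^2, leaving -2·x - 30
The degree is now < 2, so this is the remainder. Hence a · b ≡ -2·x - 30 in Q[x]/(f).

Final answer: a · b ≡ -2·x - 30 (mod f(x))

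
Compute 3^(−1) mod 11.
Apply the extended Euclidean algorithm to (11, 3), tracking rows (r, s, t) with s·11 + t·3 = r. Each division r_prev = q·r_cur + r_new produces the new row as (previous row) − q·(current row):
  row A: (11, 1, 0)   [1·11 + 0·3 = 11]
  row B: (3, 0, 1)   [0·11 + 1·3 = 3]
  11 = 3·3 + 2   → row C = row A − 3·row B = (2, 1, −3)   [check: 1·11 − 3·3 = 2]
  3 = 1·2 + 1   → row D = row B − 1·row C = (1, −1, 4)   [check: −1·11 + 4·3 = 1]
  2 = 2·1 + 0   → remainder 0, stop. gcd = 1 (last nonzero row D).
The gcd is 1, so 3 is invertible mod 11. The last nonzero row gives −1·11 + 4·3 = 1, so t = 4. So 3^(−1) ≡ 4 (mod 11). Verify: 3 · 4 = 12 ≡ 1 (mod 11). ✓

Final answer: 3^(−1) ≡ 4 (mod 11)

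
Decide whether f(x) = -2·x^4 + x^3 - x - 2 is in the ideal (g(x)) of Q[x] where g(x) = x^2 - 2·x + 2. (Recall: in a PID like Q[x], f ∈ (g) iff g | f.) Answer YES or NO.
In Q[x] the ideal (g) consists of all multiples of g, so f ∈ (g) iff g | f, i.e. iff the remainder of f on division by g is 0. Divide f by g (g is monic, so eliminate the leading term of the running remainder at each step):
  leading term -2·x^4: subtract (-2·x^2)·g(x) = -2·x^4 + 4·x^3 - 4·x^2, leaving -3·x^3 + 4·x^2 - x - 2
  leading term -3·x^3: subtract (-3·x)·g(x) = -3·x^3 + 6·x^2 - 6·x, leaving -2·x^2 + 5·x - 2
  leading term -2·x^2: subtract (-2)·g(x) = -2·x^2 + 4·x - 4, leaving x + 2
The remainder r(x) = x + 2 ≠ 0 (and deg r < deg g), so g ∤ f, i.e. f ∉ (g).

Final answer: NO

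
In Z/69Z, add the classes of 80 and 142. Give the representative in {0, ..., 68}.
15

Reduce the summands first: 80 ≡ 11, 142 ≡ 4 (mod 69), so 80 + 142 ≡ 11 + 4 (mod 69). 11 + 4 = 15; 15 = 0·69 + 15, so (80 + 142) mod 69 = 15.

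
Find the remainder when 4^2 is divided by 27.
Use repeated squaring. Binary(2) = 10. Walk through the bits of the exponent 2 left-to-right: at each bit after the leading one, square the running value, then multiply by 4 if the bit is 1 (always reducing mod 27):
  bit 1 = 1 (leading): start with 4.
  bit 2 = 0: square 4^2 = 16 (mod 27).
Final value: 4^2 ≡ 16 (mod 27).

Final answer: 16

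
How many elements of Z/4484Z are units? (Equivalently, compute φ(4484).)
An element a ∈ Z/4484Z is a unit iff gcd(a, 4484) = 1, so the number of units is φ(4484). φ is multiplicative, with φ(p^e) = p^e − p^(e−1). Factorise 4484 = 2^2 · 19 · 59. Then
  φ(4484) = (2^2 − 2^1) · (19 − 1) · (59 − 1) = 2 · 18 · 58 = 2088.

Final answer: Z/4484Z has φ(4484) = 2088 units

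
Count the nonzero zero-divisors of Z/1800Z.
In Z/1800Z each nonzero element is either a unit (gcd with 1800 is 1) or a zero-divisor (gcd > 1). The number of units is φ(1800): factorise 1800 = 2^3 · 3^2 · 5^2, so φ(1800) = (2^3 − 2^2) · (3^2 − 3^1) · (5^2 − 5^1) = 4 · 6 · 20 = 480. The nonzero elements number 1800 − 1 = 1799. Hence the nonzero zero-divisors number 1799 − 480 = 1319.

Final answer: Z/1800Z has 1319 nonzero zero-divisors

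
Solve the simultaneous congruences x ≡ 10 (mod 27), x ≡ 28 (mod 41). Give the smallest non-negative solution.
x ≡ 766 (mod 1107); the representative in [0, 1107) is 766

The moduli 27, 41 are pairwise coprime, so by the CRT there is a unique solution mod 27·41 = 1107.
Solve by successive substitution. Start with x ≡ 10 (mod 27).
  Combine with x ≡ 28 (mod 41): write x = 10 + 27·t and require 10 + 27·t ≡ 28 (mod 41), i.e. 27·t ≡ 28 − 10 ≡ 18 (mod 41). Since 27^(−1) ≡ 38 (mod 41), t ≡ 38·18 ≡ 28 (mod 41). So x ≡ 10 + 27·28 = 766 (mod 1107).
Unique solution in [0, 1107): x = 766.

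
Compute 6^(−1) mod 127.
Apply the extended Euclidean algorithm to (127, 6), tracking rows (r, s, t) with s·127 + t·6 = r. Each division r_prev = q·r_cur + r_new produces the new row as (previous row) − q·(current row):
  row A: (127, 1, 0)   [1·127 + 0·6 = 127]
  row B: (6, 0, 1)   [0·127 + 1·6 = 6]
  127 = 21·6 + 1   → row C = row A − 21·row B = (1, 1, −21)   [check: 1·127 − 21·6 = 1]
  6 = 6·1 + 0   → remainder 0, stop. gcd = 1 (last nonzero row C).
The gcd is 1, so 6 is invertible mod 127. The last nonzero row gives 1·127 − 21·6 = 1, so t = −21. So 6^(−1) ≡ −21 ≡ 106 (mod 127). Verify: 6 · 106 = 636 ≡ 1 (mod 127). ✓

Final answer: 6^(−1) ≡ 106 (mod 127)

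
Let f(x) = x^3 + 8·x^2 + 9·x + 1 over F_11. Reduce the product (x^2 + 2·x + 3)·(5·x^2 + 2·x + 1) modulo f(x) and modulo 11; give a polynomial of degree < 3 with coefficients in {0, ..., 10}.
Multiply as integer polynomials: a · b = 5·x^4 + 12·x^3 + 20·x^2 + 8·x + 3. Reducing coefficients mod 11: a · b ≡ 5·x^4 + x^3 + 9·x^2 + 8·x + 3. Now divide by f(x) = x^3 + 8·x^2 + 9·x + 1 in F_11[x], eliminating the leading term at each step:
  leading term 5·x^4: subtract (5·x)·f(x) = 5·x^4 + 7·x^3 + x^2 + 5·x, leaving 5·x^3 + 8·x^2 + 3·x + 3 (coefficients mod 11)
  leading term 5·x^3: subtract (5)·f(x) = 5·x^3 + 7·x^2 + x + 5, leaving x^2 + 2·x + 9 (coefficients mod 11)
The degree is now < 3, so this is the remainder. Hence a · b ≡ x^2 + 2·x + 9 in F_11[x]/(f).

Final answer: a · b ≡ x^2 + 2·x + 9 (mod f(x))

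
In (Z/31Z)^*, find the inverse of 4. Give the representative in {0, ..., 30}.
Apply the extended Euclidean algorithm to (31, 4), tracking rows (r, s, t) with s·31 + t·4 = r. Each division r_prev = q·r_cur + r_new produces the new row as (previous row) − q·(current row):
  row A: (31, 1, 0)   [1·31 + 0·4 = 31]
  row B: (4, 0, 1)   [0·31 + 1·4 = 4]
  31 = 7·4 + 3   → row C = row A − 7·row B = (3, 1, −7)   [check: 1·31 − 7·4 = 3]
  4 = 1·3 + 1   → row D = row B − 1·row C = (1, −1, 8)   [check: −1·31 + 8·4 = 1]
  3 = 3·1 + 0   → remainder 0, stop. gcd = 1 (last nonzero row D).
The gcd is 1, so 4 is invertible mod 31. The last nonzero row gives −1·31 + 8·4 = 1, so t = 8. So 4^(−1) ≡ 8 (mod 31). Verify: 4 · 8 = 32 ≡ 1 (mod 31). ✓

Final answer: 4^(−1) ≡ 8 (mod 31)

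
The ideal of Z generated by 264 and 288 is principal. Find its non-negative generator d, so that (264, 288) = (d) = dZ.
In the PID Z, (a, b) is generated by gcd(a, b). Compute gcd(288, 264) with the extended Euclidean algorithm, tracking rows (r, s, t) with s·288 + t·264 = r:
  row A: (288, 1, 0)   [1·288 + 0·264 = 288]
  row B: (264, 0, 1)   [0·288 + 1·264 = 264]
  288 = 1·264 + 24   → row C = row A − 1·row B = (24, 1, −1)   [check: 1·288 − 1·264 = 24]
  264 = 11·24 + 0   → remainder 0, stop. gcd = 24 (last nonzero row C).
So gcd(264, 288) = 24, with Bézout identity 1·288 − 1·264 = 24. Containment (⊇): the Bézout identity exhibits 24 as an element of (264, 288), giving (24) ⊆ (264, 288). Containment (⊆): since 24 | 264 and 24 | 288 (264 = 24·11, 288 = 24·12), every Z-linear combination of 264 and 288 is divisible by 24, so (264, 288) ⊆ (24). Therefore (264, 288) = (24), d = 24.

Final answer: (264, 288) = (24); d = 24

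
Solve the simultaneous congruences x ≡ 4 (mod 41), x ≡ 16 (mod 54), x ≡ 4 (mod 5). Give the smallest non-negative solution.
The moduli 41, 54, 5 are pairwise coprime, so by the CRT there is a unique solution mod 41·54·5 = 11070.
Solve by successive substitution. Start with x ≡ 4 (mod 41).
  Combine with x ≡ 16 (mod 54): write x = 4 + 41·t and require 4 + 41·t ≡ 16 (mod 54), i.e. 41·t ≡ 16 − 4 ≡ 12 (mod 54). Since 41^(−1) ≡ 29 (mod 54), t ≡ 29·12 ≡ 24 (mod 54). So x ≡ 4 + 41·24 = 988 (mod 2214).
  Combine with x ≡ 4 (mod 5): write x = 988 + 2214·t and require 988 + 2214·t ≡ 4 (mod 5), i.e. 2214·t ≡ 4 − 988 ≡ 1 (mod 5). Since 2214^(−1) ≡ 4 (mod 5) (2214 ≡ 4 (mod 5)), t ≡ 4·1 ≡ 4 (mod 5). So x ≡ 988 + 2214·4 = 9844 (mod 11070).
Unique solution in [0, 11070): x = 9844.

Final answer: x ≡ 9844 (mod 11070); the representative in [0, 11070) is 9844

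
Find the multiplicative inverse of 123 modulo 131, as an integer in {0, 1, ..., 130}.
123^(−1) ≡ 49 (mod 131)

Apply the extended Euclidean algorithm to (131, 123), tracking rows (r, s, t) with s·131 + t·123 = r. Each division r_prev = q·r_cur + r_new produces the new row as (previous row) − q·(current row):
  row A: (131, 1, 0)   [1·131 + 0·123 = 131]
  row B: (123, 0, 1)   [0·131 + 1·123 = 123]
  131 = 1·123 + 8   → row C = row A − 1·row B = (8, 1, −1)   [check: 1·131 − 1·123 = 8]
  123 = 15·8 + 3   → row D = row B − 15·row C = (3, −15, 16)   [check: −15·131 + 16·123 = 3]
  8 = 2·3 + 2   → row E = row C − 2·row D = (2, 31, −33)   [check: 31·131 − 33·123 = 2]
  3 = 1·2 + 1   → row F = row D − 1·row E = (1, −46, 49)   [check: −46·131 + 49·123 = 1]
  2 = 2·1 + 0   → remainder 0, stop. gcd = 1 (last nonzero row F).
The gcd is 1, so 123 is invertible mod 131. The last nonzero row gives −46·131 + 49·123 = 1, so t = 49. So 123^(−1) ≡ 49 (mod 131). Verify: 123 · 49 = 6027 ≡ 1 (mod 131). ✓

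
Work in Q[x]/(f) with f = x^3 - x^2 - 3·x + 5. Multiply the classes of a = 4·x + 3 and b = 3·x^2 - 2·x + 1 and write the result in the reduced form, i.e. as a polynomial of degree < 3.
a · b ≡ 13·x^2 + 34·x - 57 (mod f(x))

First multiply in Q[x] without reducing: a · b = 12·x^3 + x^2 - 2·x + 3. Now divide by f(x) = x^3 - x^2 - 3·x + 5, eliminating the leading term at each step:
  leading term 12·x^3: subtract (12)·f(x) = 12·x^3 - 12·x^2 - 36·x + 60, leaving 13·x^2 + 34·x - 57
The degree is now < 3, so this is the remainder. Hence a · b ≡ 13·x^2 + 34·x - 57 in Q[x]/(f).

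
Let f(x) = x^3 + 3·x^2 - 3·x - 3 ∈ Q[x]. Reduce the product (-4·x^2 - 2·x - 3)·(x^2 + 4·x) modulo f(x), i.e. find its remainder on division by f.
a · b ≡ -5·x^2 - 42·x - 18 (mod f(x))

First multiply in Q[x] without reducing: a · b = -4·x^4 - 18·x^3 - 11·x^2 - 12·x. Now divide by f(x) = x^3 + 3·x^2 - 3·x - 3, eliminating the leading term at each step:
  leading term -4·x^4: subtract (-4·x)·f(x) = -4·x^4 - 12·x^3 + 12·x^2 + 12·x, leaving -6·x^3 - 23·x^2 - 24·x
  leading term -6·x^3: subtract (-6)·f(x) = -6·x^3 - 18·x^2 + 18·x + 18, leaving -5·x^2 - 42·x - 18
The degree is now < 3, so this is the remainder. Hence a · b ≡ -5·x^2 - 42·x - 18 in Q[x]/(f).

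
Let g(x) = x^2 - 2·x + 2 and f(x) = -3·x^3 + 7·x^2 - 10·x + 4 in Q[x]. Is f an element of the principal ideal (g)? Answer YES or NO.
NO

In Q[x] the ideal (g) consists of all multiples of g, so f ∈ (g) iff g | f, i.e. iff the remainder of f on division by g is 0. Divide f by g (g is monic, so eliminate the leading term of the running remainder at each step):
  leading term -3·x^3: subtract (-3·x)·g(x) = -3·x^3 + 6·x^2 - 6·x, leaving x^2 - 4·x + 4
  leading term x^2: subtract (1)·g(x) = x^2 - 2·x + 2, leaving 2 - 2·x
The remainder r(x) = 2 - 2·x ≠ 0 (and deg r < deg g), so g ∤ f, i.e. f ∉ (g).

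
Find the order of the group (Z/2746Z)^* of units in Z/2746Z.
|(Z/2746Z)^*| = 1372

(Z/2746Z)^* consists of the classes a with gcd(a, 2746) = 1, so its order is φ(2746). φ is multiplicative, with φ(p^e) = p^e − p^(e−1). Factorise 2746 = 2 · 1373. Then
  φ(2746) = (2 − 1) · (1373 − 1) = 1 · 1372 = 1372.
Thus |(Z/2746Z)^*| = 1372.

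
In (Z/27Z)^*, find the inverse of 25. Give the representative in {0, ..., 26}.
Apply the extended Euclidean algorithm to (27, 25), tracking rows (r, s, t) with s·27 + t·25 = r. Each division r_prev = q·r_cur + r_new produces the new row as (previous row) − q·(current row):
  row A: (27, 1, 0)   [1·27 + 0·25 = 27]
  row B: (25, 0, 1)   [0·27 + 1·25 = 25]
  27 = 1·25 + 2   → row C = row A − 1·row B = (2, 1, −1)   [check: 1·27 − 1·25 = 2]
  25 = 12·2 + 1   → row D = row B − 12·row C = (1, −12, 13)   [check: −12·27 + 13·25 = 1]
  2 = 2·1 + 0   → remainder 0, stop. gcd = 1 (last nonzero row D).
The gcd is 1, so 25 is invertible mod 27. The last nonzero row gives −12·27 + 13·25 = 1, so t = 13. So 25^(−1) ≡ 13 (mod 27). Verify: 25 · 13 = 325 ≡ 1 (mod 27). ✓

Final answer: 25^(−1) ≡ 13 (mod 27)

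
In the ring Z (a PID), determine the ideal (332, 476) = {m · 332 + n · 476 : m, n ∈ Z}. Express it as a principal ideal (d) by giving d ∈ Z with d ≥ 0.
(332, 476) = (4); d = 4

In the PID Z, (a, b) is generated by gcd(a, b). Compute gcd(476, 332) with the extended Euclidean algorithm, tracking rows (r, s, t) with s·476 + t·332 = r:
  row A: (476, 1, 0)   [1·476 + 0·332 = 476]
  row B: (332, 0, 1)   [0·476 + 1·332 = 332]
  476 = 1·332 + 144   → row C = row A − 1·row B = (144, 1, −1)   [check: 1·476 − 1·332 = 144]
  332 = 2·144 + 44   → row D = row B − 2·row C = (44, −2, 3)   [check: −2·476 + 3·332 = 44]
  144 = 3·44 + 12   → row E = row C − 3·row D = (12, 7, −10)   [check: 7·476 − 10·332 = 12]
  44 = 3·12 + 8   → row F = row D − 3·row E = (8, −23, 33)   [check: −23·476 + 33·332 = 8]
  12 = 1·8 + 4   → row G = row E − 1·row F = (4, 30, −43)   [check: 30·476 − 43·332 = 4]
  8 = 2·4 + 0   → remainder 0, stop. gcd = 4 (last nonzero row G).
So gcd(332, 476) = 4, with Bézout identity 30·476 − 43·332 = 4. Containment (⊇): the Bézout identity exhibits 4 as an element of (332, 476), giving (4) ⊆ (332, 476). Containment (⊆): since 4 | 332 and 4 | 476 (332 = 4·83, 476 = 4·119), every Z-linear combination of 332 and 476 is divisible by 4, so (332, 476) ⊆ (4). Therefore (332, 476) = (4), d = 4.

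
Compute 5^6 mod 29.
Use repeated squaring. Binary(6) = 110. Walk through the bits of the exponent 6 left-to-right: at each bit after the leading one, square the running value, then multiply by 5 if the bit is 1 (always reducing mod 29):
  bit 1 = 1 (leading): start with 5.
  bit 2 = 1: square 5^2 = 25; bit is 1, so multiply 25·5 = 125 ≡ 9 (mod 29).
  bit 3 = 0: square 9^2 = 81 ≡ 23 (mod 29).
Final value: 5^6 ≡ 23 (mod 29).

Final answer: 23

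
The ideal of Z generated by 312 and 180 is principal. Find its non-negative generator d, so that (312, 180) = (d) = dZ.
In the PID Z, (a, b) is generated by gcd(a, b). Compute gcd(312, 180) with the extended Euclidean algorithm, tracking rows (r, s, t) with s·312 + t·180 = r:
  row A: (312, 1, 0)   [1·312 + 0·180 = 312]
  row B: (180, 0, 1)   [0·312 + 1·180 = 180]
  312 = 1·180 + 132   → row C = row A − 1·row B = (132, 1, −1)   [check: 1·312 − 1·180 = 132]
  180 = 1·132 + 48   → row D = row B − 1·row C = (48, −1, 2)   [check: −1·312 + 2·180 = 48]
  132 = 2·48 + 36   → row E = row C − 2·row D = (36, 3, −5)   [check: 3·312 − 5·180 = 36]
  48 = 1·36 + 12   → row F = row D − 1·row E = (12, −4, 7)   [check: −4·312 + 7·180 = 12]
  36 = 3·12 + 0   → remainder 0, stop. gcd = 12 (last nonzero row F).
So gcd(312, 180) = 12, with Bézout identity −4·312 + 7·180 = 12. Containment (⊇): the Bézout identity exhibits 12 as an element of (312, 180), giving (12) ⊆ (312, 180). Containment (⊆): since 12 | 312 and 12 | 180 (312 = 12·26, 180 = 12·15), every Z-linear combination of 312 and 180 is divisible by 12, so (312, 180) ⊆ (12). Therefore (312, 180) = (12), d = 12.

Final answer: (312, 180) = (12); d = 12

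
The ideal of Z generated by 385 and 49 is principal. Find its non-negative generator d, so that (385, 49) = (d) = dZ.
(385, 49) = (7); d = 7

In the PID Z, (a, b) is generated by gcd(a, b). Compute gcd(385, 49) with the extended Euclidean algorithm, tracking rows (r, s, t) with s·385 + t·49 = r:
  row A: (385, 1, 0)   [1·385 + 0·49 = 385]
  row B: (49, 0, 1)   [0·385 + 1·49 = 49]
  385 = 7·49 + 42   → row C = row A − 7·row B = (42, 1, −7)   [check: 1·385 − 7·49 = 42]
  49 = 1·42 + 7   → row D = row B − 1·row C = (7, −1, 8)   [check: −1·385 + 8·49 = 7]
  42 = 6·7 + 0   → remainder 0, stop. gcd = 7 (last nonzero row D).
So gcd(385, 49) = 7, with Bézout identity −1·385 + 8·49 = 7. Containment (⊇): the Bézout identity exhibits 7 as an element of (385, 49), giving (7) ⊆ (385, 49). Containment (⊆): since 7 | 385 and 7 | 49 (385 = 7·55, 49 = 7·7), every Z-linear combination of 385 and 49 is divisible by 7, so (385, 49) ⊆ (7). Therefore (385, 49) = (7), d = 7.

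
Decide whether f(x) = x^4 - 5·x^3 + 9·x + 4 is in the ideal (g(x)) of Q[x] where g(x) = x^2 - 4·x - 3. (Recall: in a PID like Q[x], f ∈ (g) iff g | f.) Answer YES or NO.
In Q[x] the ideal (g) consists of all multiples of g, so f ∈ (g) iff g | f, i.e. iff the remainder of f on division by g is 0. Divide f by g (g is monic, so eliminate the leading term of the running remainder at each step):
  leading term x^4: subtract (x^2)·g(x) = x^4 - 4·x^3 - 3·x^2, leaving -x^3 + 3·x^2 + 9·x + 4
  leading term -x^3: subtract (-x)·g(x) = -x^3 + 4·x^2 + 3·x, leaving -x^2 + 6·x + 4
  leading term -x^2: subtract (-1)·g(x) = -x^2 + 4·x + 3, leaving 2·x + 1
The remainder r(x) = 2·x + 1 ≠ 0 (and deg r < deg g), so g ∤ f, i.e. f ∉ (g).

Final answer: NO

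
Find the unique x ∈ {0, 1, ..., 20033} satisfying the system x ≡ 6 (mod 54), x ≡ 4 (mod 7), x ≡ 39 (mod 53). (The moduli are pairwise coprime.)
The moduli 54, 7, 53 are pairwise coprime, so by the CRT there is a unique solution mod 54·7·53 = 20034.
Solve by successive substitution. Start with x ≡ 6 (mod 54).
  Combine with x ≡ 4 (mod 7): write x = 6 + 54·t and require 6 + 54·t ≡ 4 (mod 7), i.e. 54·t ≡ 4 − 6 ≡ 5 (mod 7). Since 54^(−1) ≡ 3 (mod 7) (54 ≡ 5 (mod 7)), t ≡ 3·5 ≡ 1 (mod 7). So x ≡ 6 + 54·1 = 60 (mod 378).
  Combine with x ≡ 39 (mod 53): write x = 60 + 378·t and require 60 + 378·t ≡ 39 (mod 53), i.e. 378·t ≡ 39 − 60 ≡ 32 (mod 53). Since 378^(−1) ≡ 38 (mod 53) (378 ≡ 7 (mod 53)), t ≡ 38·32 ≡ 50 (mod 53). So x ≡ 60 + 378·50 = 18960 (mod 20034).
Unique solution in [0, 20034): x = 18960.

Final answer: x ≡ 18960 (mod 20034); the representative in [0, 20034) is 18960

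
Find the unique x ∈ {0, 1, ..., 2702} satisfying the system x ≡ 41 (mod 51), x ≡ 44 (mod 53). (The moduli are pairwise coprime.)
The moduli 51, 53 are pairwise coprime, so by the CRT there is a unique solution mod 51·53 = 2703.
Solve by successive substitution. Start with x ≡ 41 (mod 51).
  Combine with x ≡ 44 (mod 53): write x = 41 + 51·t and require 41 + 51·t ≡ 44 (mod 53), i.e. 51·t ≡ 44 − 41 ≡ 3 (mod 53). Since 51^(−1) ≡ 26 (mod 53), t ≡ 26·3 ≡ 25 (mod 53). So x ≡ 41 + 51·25 = 1316 (mod 2703).
Unique solution in [0, 2703): x = 1316.

Final answer: x ≡ 1316 (mod 2703); the representative in [0, 2703) is 1316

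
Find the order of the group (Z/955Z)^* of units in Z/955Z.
(Z/955Z)^* consists of the classes a with gcd(a, 955) = 1, so its order is φ(955). φ is multiplicative, with φ(p^e) = p^e − p^(e−1). Factorise 955 = 5 · 191. Then
  φ(955) = (5 − 1) · (191 − 1) = 4 · 190 = 760.
Thus |(Z/955Z)^*| = 760.

Final answer: |(Z/955Z)^*| = 760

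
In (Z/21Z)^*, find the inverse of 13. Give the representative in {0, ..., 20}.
Apply the extended Euclidean algorithm to (21, 13), tracking rows (r, s, t) with s·21 + t·13 = r. Each division r_prev = q·r_cur + r_new produces the new row as (previous row) − q·(current row):
  row A: (21, 1, 0)   [1·21 + 0·13 = 21]
  row B: (13, 0, 1)   [0·21 + 1·13 = 13]
  21 = 1·13 + 8   → row C = row A − 1·row B = (8, 1, −1)   [check: 1·21 − 1·13 = 8]
  13 = 1·8 + 5   → row D = row B − 1·row C = (5, −1, 2)   [check: −1·21 + 2·13 = 5]
  8 = 1·5 + 3   → row E = row C − 1·row D = (3, 2, −3)   [check: 2·21 − 3·13 = 3]
  5 = 1·3 + 2   → row F = row D − 1·row E = (2, −3, 5)   [check: −3·21 + 5·13 = 2]
  3 = 1·2 + 1   → row G = row E − 1·row F = (1, 5, −8)   [check: 5·21 − 8·13 = 1]
  2 = 2·1 + 0   → remainder 0, stop. gcd = 1 (last nonzero row G).
The gcd is 1, so 13 is invertible mod 21. The last nonzero row gives 5·21 − 8·13 = 1, so t = −8. So 13^(−1) ≡ −8 ≡ 13 (mod 21). Verify: 13 · 13 = 169 ≡ 1 (mod 21). ✓

Final answer: 13^(−1) ≡ 13 (mod 21)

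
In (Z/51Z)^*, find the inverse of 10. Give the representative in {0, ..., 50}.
10^(−1) ≡ 46 (mod 51)

Apply the extended Euclidean algorithm to (51, 10), tracking rows (r, s, t) with s·51 + t·10 = r. Each division r_prev = q·r_cur + r_new produces the new row as (previous row) − q·(current row):
  row A: (51, 1, 0)   [1·51 + 0·10 = 51]
  row B: (10, 0, 1)   [0·51 + 1·10 = 10]
  51 = 5·10 + 1   → row C = row A − 5·row B = (1, 1, −5)   [check: 1·51 − 5·10 = 1]
  10 = 10·1 + 0   → remainder 0, stop. gcd = 1 (last nonzero row C).
The gcd is 1, so 10 is invertible mod 51. The last nonzero row gives 1·51 − 5·10 = 1, so t = −5. So 10^(−1) ≡ −5 ≡ 46 (mod 51). Verify: 10 · 46 = 460 ≡ 1 (mod 51). ✓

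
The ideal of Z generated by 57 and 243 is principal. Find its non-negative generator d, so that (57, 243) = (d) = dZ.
In the PID Z, (a, b) is generated by gcd(a, b). Compute gcd(243, 57) with the extended Euclidean algorithm, tracking rows (r, s, t) with s·243 + t·57 = r:
  row A: (243, 1, 0)   [1·243 + 0·57 = 243]
  row B: (57, 0, 1)   [0·243 + 1·57 = 57]
  243 = 4·57 + 15   → row C = row A − 4·row B = (15, 1, −4)   [check: 1·243 − 4·57 = 15]
  57 = 3·15 + 12   → row D = row B − 3·row C = (12, −3, 13)   [check: −3·243 + 13·57 = 12]
  15 = 1·12 + 3   → row E = row C − 1·row D = (3, 4, −17)   [check: 4·243 − 17·57 = 3]
  12 = 4·3 + 0   → remainder 0, stop. gcd = 3 (last nonzero row E).
So gcd(57, 243) = 3, with Bézout identity 4·243 − 17·57 = 3. Containment (⊇): the Bézout identity exhibits 3 as an element of (57, 243), giving (3) ⊆ (57, 243). Containment (⊆): since 3 | 57 and 3 | 243 (57 = 3·19, 243 = 3·81), every Z-linear combination of 57 and 243 is divisible by 3, so (57, 243) ⊆ (3). Therefore (57, 243) = (3), d = 3.

Final answer: (57, 243) = (3); d = 3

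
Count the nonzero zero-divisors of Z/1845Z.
Z/1845Z has 884 nonzero zero-divisors

In Z/1845Z each nonzero element is either a unit (gcd with 1845 is 1) or a zero-divisor (gcd > 1). The number of units is φ(1845): factorise 1845 = 3^2 · 5 · 41, so φ(1845) = (3^2 − 3^1) · (5 − 1) · (41 − 1) = 6 · 4 · 40 = 960. The nonzero elements number 1845 − 1 = 1844. Hence the nonzero zero-divisors number 1844 − 960 = 884.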